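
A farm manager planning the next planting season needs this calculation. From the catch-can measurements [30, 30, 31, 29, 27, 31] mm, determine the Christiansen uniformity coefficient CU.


xbar = 178 / 6 = 29.667
sum|xi - xbar| = 6.667
CU = 100 * (1 - 6.667 / (6 * 29.667))
   = 100 * (1 - 0.0375)
   = 96.25%


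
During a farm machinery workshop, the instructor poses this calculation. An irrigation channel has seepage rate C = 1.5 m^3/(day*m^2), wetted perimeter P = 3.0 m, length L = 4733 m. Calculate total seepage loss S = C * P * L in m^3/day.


S = C * P * L
  = 1.5 * 3.0 * 4733
  = 21298.50 m^3/day


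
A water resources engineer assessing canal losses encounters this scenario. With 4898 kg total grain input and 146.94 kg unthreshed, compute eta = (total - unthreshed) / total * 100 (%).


eta = (total - unthreshed) / total * 100
    = (4898 - 146.94) / 4898 * 100
    = 4751.06 / 4898 * 100
    = 97%


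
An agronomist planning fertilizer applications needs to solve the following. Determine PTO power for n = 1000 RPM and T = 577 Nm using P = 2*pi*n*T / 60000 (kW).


P = 2*pi*n*T / 60000
  = 2*pi * 1000 * 577 / 60000
  = 3625397.92 / 60000
  = 60.42 kW


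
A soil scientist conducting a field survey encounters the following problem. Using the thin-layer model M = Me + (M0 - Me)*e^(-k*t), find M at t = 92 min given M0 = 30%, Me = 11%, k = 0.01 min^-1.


M = Me + (M0 - Me) * e^(-k*t)
  = 11 + (30 - 11) * e^(-0.01*92)
  = 11 + 19 * e^(-0.920)
  = 11 + 19 * 0.39852
  = 11 + 7.5719
  = 18.57%


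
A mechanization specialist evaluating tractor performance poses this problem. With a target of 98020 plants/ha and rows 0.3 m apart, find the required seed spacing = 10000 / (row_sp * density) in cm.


spacing = 10000 / (row_sp * density)
        = 10000 / (0.3 * 98020)
        = 10000 / 29406
        = 0.34007 m = 34.01 cm


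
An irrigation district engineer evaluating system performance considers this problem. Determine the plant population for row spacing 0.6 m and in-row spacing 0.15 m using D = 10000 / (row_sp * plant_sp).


D = 10000 / (row_sp * plant_sp)
  = 10000 / (0.6 * 0.15)
  = 10000 / 0.0900
  = 111111.11 plants/ha


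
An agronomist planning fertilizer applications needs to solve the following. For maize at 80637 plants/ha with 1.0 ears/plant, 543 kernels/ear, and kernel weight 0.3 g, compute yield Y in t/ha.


Y = density * ears * kernels * kw
  = 80637 * 1.0 * 543 * 0.3 g/ha
  = 13135767.30 g/ha
  = 13135.77 kg/ha = 13.14 t/ha


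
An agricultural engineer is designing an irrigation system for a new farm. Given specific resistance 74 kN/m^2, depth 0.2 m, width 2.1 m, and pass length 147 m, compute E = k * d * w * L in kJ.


E = k * d * w * L
  = 74 * 0.2 * 2.1 * 147
  = 4568.76 kJ


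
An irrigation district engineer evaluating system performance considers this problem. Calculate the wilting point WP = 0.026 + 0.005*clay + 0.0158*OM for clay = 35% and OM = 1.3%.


WP = 0.026 + 0.005*35 + 0.0158*1.3
   = 0.026 + 0.1750 + 0.0205
   = 0.2215


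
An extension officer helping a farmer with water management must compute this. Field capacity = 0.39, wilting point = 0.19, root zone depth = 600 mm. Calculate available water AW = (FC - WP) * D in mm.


AW = (FC - WP) * D
   = (0.39 - 0.19) * 600
   = 0.20 * 600
   = 120 mm


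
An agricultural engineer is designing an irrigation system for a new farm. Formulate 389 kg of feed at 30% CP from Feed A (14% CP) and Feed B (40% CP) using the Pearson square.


parts_A = CP_b - target = 40 - 30 = 10
parts_B = target - CP_a = 30 - 14 = 16
total_parts = 10 + 16 = 26
Feed A = 389 * 10 / 26 = 149.62 kg
Feed B = 389 * 16 / 26 = 239.38 kg

149.62 kg


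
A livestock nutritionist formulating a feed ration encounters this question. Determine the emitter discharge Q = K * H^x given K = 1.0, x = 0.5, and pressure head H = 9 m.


Q = K * H^x
  = 1.0 * 9^0.5
  = 1.0 * 3
  = 3 L/h


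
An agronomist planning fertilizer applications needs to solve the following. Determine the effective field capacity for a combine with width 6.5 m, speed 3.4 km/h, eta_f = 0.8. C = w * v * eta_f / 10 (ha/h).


C = w * v * eta_f / 10
  = 6.5 * 3.4 * 0.8 / 10
  = 17.68 / 10
  = 1.77 ha/h


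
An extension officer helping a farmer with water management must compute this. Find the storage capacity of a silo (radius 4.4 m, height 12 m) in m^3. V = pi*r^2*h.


V = pi * r^2 * h
  = pi * 4.4^2 * 12
  = pi * 19.36 * 12
  = 729.85 m^3


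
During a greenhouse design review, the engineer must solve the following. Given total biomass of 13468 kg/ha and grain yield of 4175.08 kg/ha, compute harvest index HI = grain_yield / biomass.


HI = grain_yield / biomass
   = 4175.08 / 13468
   = 0.31


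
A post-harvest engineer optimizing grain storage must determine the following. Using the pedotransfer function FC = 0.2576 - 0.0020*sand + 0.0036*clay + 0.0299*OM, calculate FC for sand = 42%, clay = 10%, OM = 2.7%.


FC = 0.2576 - 0.0020*42 + 0.0036*10 + 0.0299*2.7
   = 0.2576 - 0.0840 + 0.0360 + 0.0807
   = 0.2903


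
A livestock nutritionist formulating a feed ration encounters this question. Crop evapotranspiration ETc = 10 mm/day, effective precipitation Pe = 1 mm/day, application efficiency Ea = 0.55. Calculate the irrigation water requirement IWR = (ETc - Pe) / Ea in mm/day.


IWR = (ETc - Pe) / Ea
    = (10 - 1) / 0.55
    = 9 / 0.55
    = 16.36 mm/day


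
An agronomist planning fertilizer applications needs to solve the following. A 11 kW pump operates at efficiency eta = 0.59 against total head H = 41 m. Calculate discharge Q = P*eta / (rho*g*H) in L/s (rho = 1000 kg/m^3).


Q = (P * 1000 * eta) / (rho * g * H)
  = (11 * 1000 * 0.59) / (1000 * 9.81 * 41)
  = 6490 / 402210
  = 0.01614 m^3/s = 16.14 L/s


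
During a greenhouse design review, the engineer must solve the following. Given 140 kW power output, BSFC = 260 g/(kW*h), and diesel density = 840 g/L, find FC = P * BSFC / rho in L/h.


FC = P * BSFC / rho_fuel
   = 140 * 260 / 840
   = 36400 / 840
   = 43.33 L/h


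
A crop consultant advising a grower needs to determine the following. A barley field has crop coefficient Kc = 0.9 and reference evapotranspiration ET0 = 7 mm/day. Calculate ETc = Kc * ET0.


ETc = Kc * ET0
    = 0.9 * 7
    = 6.30 mm/day


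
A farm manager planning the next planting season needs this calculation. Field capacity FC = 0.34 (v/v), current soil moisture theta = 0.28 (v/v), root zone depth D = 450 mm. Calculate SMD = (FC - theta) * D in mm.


SMD = (FC - theta) * D
    = (0.34 - 0.28) * 450
    = 0.060 * 450
    = 27 mm


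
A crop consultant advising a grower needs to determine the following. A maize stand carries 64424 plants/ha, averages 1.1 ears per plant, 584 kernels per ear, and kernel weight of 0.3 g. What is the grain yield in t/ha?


Y = density * ears * kernels * kw
  = 64424 * 1.1 * 584 * 0.3 g/ha
  = 12415793.28 g/ha
  = 12415.79 kg/ha = 12.42 t/ha


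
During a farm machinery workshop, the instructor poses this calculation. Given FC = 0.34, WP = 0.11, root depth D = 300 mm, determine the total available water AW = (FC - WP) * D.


AW = (FC - WP) * D
   = (0.34 - 0.11) * 300
   = 0.23 * 300
   = 69 mm


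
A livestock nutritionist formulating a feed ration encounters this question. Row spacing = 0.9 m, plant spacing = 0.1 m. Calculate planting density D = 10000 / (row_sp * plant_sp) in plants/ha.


D = 10000 / (row_sp * plant_sp)
  = 10000 / (0.9 * 0.1)
  = 10000 / 0.0900
  = 111111.11 plants/ha


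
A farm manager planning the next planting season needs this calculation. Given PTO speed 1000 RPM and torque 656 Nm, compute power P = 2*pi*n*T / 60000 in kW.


P = 2*pi*n*T / 60000
  = 2*pi * 1000 * 656 / 60000
  = 4121769.56 / 60000
  = 68.70 kW


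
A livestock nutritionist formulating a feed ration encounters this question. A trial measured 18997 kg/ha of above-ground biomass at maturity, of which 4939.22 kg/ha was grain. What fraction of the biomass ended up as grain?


HI = grain_yield / biomass
   = 4939.22 / 18997
   = 0.26


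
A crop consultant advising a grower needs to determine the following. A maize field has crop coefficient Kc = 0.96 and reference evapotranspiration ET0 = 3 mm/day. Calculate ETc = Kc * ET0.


ETc = Kc * ET0
    = 0.96 * 3
    = 2.88 mm/day


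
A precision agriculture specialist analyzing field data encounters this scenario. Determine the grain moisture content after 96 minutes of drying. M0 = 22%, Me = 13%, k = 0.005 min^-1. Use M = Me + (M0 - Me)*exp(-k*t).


M = Me + (M0 - Me) * e^(-k*t)
  = 13 + (22 - 13) * e^(-0.005*96)
  = 13 + 9 * e^(-0.480)
  = 13 + 9 * 0.61878
  = 13 + 5.5691
  = 18.57%


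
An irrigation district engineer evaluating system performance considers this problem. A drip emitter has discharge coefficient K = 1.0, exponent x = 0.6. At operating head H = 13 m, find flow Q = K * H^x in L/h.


Q = K * H^x
  = 1.0 * 13^0.6
  = 1.0 * 4.6598
  = 4.66 L/h


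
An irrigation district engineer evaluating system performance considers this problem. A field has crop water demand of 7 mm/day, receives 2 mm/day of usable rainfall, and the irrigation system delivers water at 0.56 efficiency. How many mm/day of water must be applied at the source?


IWR = (ETc - Pe) / Ea
    = (7 - 2) / 0.56
    = 5 / 0.56
    = 8.93 mm/day


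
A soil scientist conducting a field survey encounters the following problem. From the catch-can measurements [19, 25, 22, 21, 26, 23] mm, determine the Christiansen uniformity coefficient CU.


xbar = 136 / 6 = 22.667
sum|xi - xbar| = 12
CU = 100 * (1 - 12 / (6 * 22.667))
   = 100 * (1 - 0.0882)
   = 91.18%


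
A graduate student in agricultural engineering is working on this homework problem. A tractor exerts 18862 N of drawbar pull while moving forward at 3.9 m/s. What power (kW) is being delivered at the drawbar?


P = F * v / 1000
  = 18862 * 3.9 / 1000
  = 73561.80 / 1000
  = 73.56 kW


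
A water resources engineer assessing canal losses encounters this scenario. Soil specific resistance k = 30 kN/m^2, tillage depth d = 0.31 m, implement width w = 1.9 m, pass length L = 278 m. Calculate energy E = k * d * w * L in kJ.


E = k * d * w * L
  = 30 * 0.31 * 1.9 * 278
  = 4912.26 kJ


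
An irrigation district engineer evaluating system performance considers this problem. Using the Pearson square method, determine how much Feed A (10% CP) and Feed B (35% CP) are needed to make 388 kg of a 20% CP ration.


parts_A = CP_b - target = 35 - 20 = 15
parts_B = target - CP_a = 20 - 10 = 10
total_parts = 15 + 10 = 25
Feed A = 388 * 15 / 25 = 232.80 kg
Feed B = 388 * 10 / 25 = 155.20 kg

232.80 kg


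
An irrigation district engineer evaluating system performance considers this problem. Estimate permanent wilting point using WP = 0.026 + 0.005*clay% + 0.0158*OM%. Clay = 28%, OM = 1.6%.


WP = 0.026 + 0.005*28 + 0.0158*1.6
   = 0.026 + 0.1400 + 0.0253
   = 0.1913


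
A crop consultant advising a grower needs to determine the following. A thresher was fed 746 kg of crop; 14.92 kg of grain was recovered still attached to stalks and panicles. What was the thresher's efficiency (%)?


eta = (total - unthreshed) / total * 100
    = (746 - 14.92) / 746 * 100
    = 731.08 / 746 * 100
    = 98%


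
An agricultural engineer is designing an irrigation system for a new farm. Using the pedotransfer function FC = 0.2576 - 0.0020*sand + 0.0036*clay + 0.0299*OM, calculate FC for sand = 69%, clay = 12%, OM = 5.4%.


FC = 0.2576 - 0.0020*69 + 0.0036*12 + 0.0299*5.4
   = 0.2576 - 0.1380 + 0.0432 + 0.1615
   = 0.3243


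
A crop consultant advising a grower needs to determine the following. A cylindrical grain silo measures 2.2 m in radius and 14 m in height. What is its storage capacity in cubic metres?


V = pi * r^2 * h
  = pi * 2.2^2 * 14
  = pi * 4.84 * 14
  = 212.87 m^3


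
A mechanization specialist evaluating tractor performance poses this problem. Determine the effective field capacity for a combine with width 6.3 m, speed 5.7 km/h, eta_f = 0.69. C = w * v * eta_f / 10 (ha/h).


C = w * v * eta_f / 10
  = 6.3 * 5.7 * 0.69 / 10
  = 24.78 / 10
  = 2.48 ha/h


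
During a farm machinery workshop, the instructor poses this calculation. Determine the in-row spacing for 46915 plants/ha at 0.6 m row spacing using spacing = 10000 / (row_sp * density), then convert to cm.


spacing = 10000 / (row_sp * density)
        = 10000 / (0.6 * 46915)
        = 10000 / 28149
        = 0.35525 m = 35.53 cm


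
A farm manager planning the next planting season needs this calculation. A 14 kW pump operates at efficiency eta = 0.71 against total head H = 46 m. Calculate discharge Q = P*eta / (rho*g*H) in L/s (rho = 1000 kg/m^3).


Q = (P * 1000 * eta) / (rho * g * H)
  = (14 * 1000 * 0.71) / (1000 * 9.81 * 46)
  = 9940 / 451260
  = 0.02203 m^3/s = 22.03 L/s


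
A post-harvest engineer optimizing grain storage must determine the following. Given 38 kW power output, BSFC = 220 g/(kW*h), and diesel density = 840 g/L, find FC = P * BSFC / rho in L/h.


FC = P * BSFC / rho_fuel
   = 38 * 220 / 840
   = 8360 / 840
   = 9.95 L/h


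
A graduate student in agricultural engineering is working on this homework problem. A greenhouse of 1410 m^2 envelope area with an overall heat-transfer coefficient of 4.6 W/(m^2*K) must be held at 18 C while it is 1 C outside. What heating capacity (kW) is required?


dT = 18 - (1) = 17 K
Q = U * A * dT
  = 4.6 * 1410 * 17
  = 110262 W = 110.26 kW


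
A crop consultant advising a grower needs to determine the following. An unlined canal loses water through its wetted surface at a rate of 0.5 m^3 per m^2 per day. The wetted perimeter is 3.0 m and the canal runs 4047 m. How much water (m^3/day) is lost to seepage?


S = C * P * L
  = 0.5 * 3.0 * 4047
  = 6070.50 m^3/day


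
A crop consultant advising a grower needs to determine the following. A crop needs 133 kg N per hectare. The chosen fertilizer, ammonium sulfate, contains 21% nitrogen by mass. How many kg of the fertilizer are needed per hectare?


Rate = N_required / (N_content / 100)
     = 133 / (21 / 100)
     = 133 / 0.21
     = 633.33 kg/ha


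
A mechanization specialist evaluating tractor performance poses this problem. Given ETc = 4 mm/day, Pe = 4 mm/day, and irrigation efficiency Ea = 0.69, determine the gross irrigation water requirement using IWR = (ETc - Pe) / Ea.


IWR = (ETc - Pe) / Ea
    = (4 - 4) / 0.69
    = 0 / 0.69
    = 0 mm/day


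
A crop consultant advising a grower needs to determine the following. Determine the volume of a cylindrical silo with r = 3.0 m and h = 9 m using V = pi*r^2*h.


V = pi * r^2 * h
  = pi * 3.0^2 * 9
  = pi * 9 * 9
  = 254.47 m^3


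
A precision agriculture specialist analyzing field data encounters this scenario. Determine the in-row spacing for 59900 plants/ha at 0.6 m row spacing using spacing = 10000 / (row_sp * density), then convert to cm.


spacing = 10000 / (row_sp * density)
        = 10000 / (0.6 * 59900)
        = 10000 / 35940
        = 0.27824 m = 27.82 cm


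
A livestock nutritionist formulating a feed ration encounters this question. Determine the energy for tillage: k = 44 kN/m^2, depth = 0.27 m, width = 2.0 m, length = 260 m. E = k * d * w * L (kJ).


E = k * d * w * L
  = 44 * 0.27 * 2.0 * 260
  = 6177.60 kJ


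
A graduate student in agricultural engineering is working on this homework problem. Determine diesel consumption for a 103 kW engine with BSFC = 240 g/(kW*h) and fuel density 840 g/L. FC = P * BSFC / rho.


FC = P * BSFC / rho_fuel
   = 103 * 240 / 840
   = 24720 / 840
   = 29.43 L/h


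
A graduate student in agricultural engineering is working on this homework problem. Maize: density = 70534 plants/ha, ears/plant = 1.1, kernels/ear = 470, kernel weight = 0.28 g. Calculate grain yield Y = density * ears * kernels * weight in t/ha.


Y = density * ears * kernels * kw
  = 70534 * 1.1 * 470 * 0.28 g/ha
  = 10210501.84 g/ha
  = 10210.50 kg/ha = 10.21 t/ha


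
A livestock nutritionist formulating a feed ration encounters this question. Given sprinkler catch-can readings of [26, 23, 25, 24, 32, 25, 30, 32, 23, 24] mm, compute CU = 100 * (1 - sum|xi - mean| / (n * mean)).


xbar = 264 / 10 = 26.400
sum|xi - xbar| = 29.600
CU = 100 * (1 - 29.600 / (10 * 26.400))
   = 100 * (1 - 0.1121)
   = 88.79%


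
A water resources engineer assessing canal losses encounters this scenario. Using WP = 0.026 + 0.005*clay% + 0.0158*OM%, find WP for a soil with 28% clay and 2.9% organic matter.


WP = 0.026 + 0.005*28 + 0.0158*2.9
   = 0.026 + 0.1400 + 0.0458
   = 0.2118


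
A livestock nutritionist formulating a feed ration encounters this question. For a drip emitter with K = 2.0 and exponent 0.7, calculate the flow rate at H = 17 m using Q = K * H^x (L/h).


Q = K * H^x
  = 2.0 * 17^0.7
  = 2.0 * 7.2663
  = 14.53 L/h


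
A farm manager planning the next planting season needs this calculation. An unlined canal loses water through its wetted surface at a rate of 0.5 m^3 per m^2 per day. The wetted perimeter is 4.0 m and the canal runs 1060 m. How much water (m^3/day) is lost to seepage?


S = C * P * L
  = 0.5 * 4.0 * 1060
  = 2120 m^3/day


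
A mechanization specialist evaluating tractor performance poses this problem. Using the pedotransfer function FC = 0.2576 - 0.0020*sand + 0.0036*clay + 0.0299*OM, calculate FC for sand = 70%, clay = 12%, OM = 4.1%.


FC = 0.2576 - 0.0020*70 + 0.0036*12 + 0.0299*4.1
   = 0.2576 - 0.1400 + 0.0432 + 0.1226
   = 0.2834


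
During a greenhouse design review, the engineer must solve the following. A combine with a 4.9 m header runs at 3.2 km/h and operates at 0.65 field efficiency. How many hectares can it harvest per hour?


C = w * v * eta_f / 10
  = 4.9 * 3.2 * 0.65 / 10
  = 10.19 / 10
  = 1.02 ha/h


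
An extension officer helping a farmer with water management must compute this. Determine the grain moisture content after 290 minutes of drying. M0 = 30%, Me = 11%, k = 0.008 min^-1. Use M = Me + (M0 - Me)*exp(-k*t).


M = Me + (M0 - Me) * e^(-k*t)
  = 11 + (30 - 11) * e^(-0.008*290)
  = 11 + 19 * e^(-2.320)
  = 11 + 19 * 0.09827
  = 11 + 1.8672
  = 12.87%


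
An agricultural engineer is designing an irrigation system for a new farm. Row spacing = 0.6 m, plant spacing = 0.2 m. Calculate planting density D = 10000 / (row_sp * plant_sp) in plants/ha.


D = 10000 / (row_sp * plant_sp)
  = 10000 / (0.6 * 0.2)
  = 10000 / 0.1200
  = 83333.33 plants/ha


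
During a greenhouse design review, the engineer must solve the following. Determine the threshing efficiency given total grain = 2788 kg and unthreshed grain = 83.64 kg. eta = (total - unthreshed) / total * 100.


eta = (total - unthreshed) / total * 100
    = (2788 - 83.64) / 2788 * 100
    = 2704.36 / 2788 * 100
    = 97%


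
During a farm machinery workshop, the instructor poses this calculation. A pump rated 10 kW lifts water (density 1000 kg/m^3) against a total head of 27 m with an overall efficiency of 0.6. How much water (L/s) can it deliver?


Q = (P * 1000 * eta) / (rho * g * H)
  = (10 * 1000 * 0.6) / (1000 * 9.81 * 27)
  = 6000 / 264870
  = 0.02265 m^3/s = 22.65 L/s


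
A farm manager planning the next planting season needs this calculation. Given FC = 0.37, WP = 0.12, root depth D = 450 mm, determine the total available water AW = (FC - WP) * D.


AW = (FC - WP) * D
   = (0.37 - 0.12) * 450
   = 0.25 * 450
   = 112.50 mm


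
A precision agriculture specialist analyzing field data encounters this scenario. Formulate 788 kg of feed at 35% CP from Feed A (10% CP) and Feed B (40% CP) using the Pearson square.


parts_A = CP_b - target = 40 - 35 = 5
parts_B = target - CP_a = 35 - 10 = 25
total_parts = 5 + 25 = 30
Feed A = 788 * 5 / 30 = 131.33 kg
Feed B = 788 * 25 / 30 = 656.67 kg

131.33 kg


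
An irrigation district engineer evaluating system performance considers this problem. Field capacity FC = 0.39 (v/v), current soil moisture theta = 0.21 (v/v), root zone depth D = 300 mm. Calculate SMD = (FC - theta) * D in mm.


SMD = (FC - theta) * D
    = (0.39 - 0.21) * 300
    = 0.180 * 300
    = 54 mm


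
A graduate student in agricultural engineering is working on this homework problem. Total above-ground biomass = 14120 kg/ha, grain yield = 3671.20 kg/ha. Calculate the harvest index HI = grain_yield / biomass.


HI = grain_yield / biomass
   = 3671.20 / 14120
   = 0.26


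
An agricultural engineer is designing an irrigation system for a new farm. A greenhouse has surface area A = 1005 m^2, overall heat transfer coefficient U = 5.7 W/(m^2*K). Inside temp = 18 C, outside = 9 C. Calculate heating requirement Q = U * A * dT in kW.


dT = 18 - (9) = 9 K
Q = U * A * dT
  = 5.7 * 1005 * 9
  = 51556.50 W = 51.56 kW


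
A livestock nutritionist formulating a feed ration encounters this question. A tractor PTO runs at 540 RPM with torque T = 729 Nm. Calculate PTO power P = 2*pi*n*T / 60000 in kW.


P = 2*pi*n*T / 60000
  = 2*pi * 540 * 729 / 60000
  = 2473438.73 / 60000
  = 41.22 kW


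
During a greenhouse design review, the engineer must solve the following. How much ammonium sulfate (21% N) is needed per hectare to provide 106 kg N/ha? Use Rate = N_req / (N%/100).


Rate = N_required / (N_content / 100)
     = 106 / (21 / 100)
     = 106 / 0.21
     = 504.76 kg/ha


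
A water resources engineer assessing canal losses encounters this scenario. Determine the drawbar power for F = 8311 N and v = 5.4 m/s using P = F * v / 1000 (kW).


P = F * v / 1000
  = 8311 * 5.4 / 1000
  = 44879.40 / 1000
  = 44.88 kW


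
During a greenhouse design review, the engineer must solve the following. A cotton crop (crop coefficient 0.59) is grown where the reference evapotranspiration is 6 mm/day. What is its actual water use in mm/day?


ETc = Kc * ET0
    = 0.59 * 6
    = 3.54 mm/day


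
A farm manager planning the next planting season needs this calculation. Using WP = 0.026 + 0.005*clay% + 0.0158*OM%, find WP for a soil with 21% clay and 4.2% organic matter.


WP = 0.026 + 0.005*21 + 0.0158*4.2
   = 0.026 + 0.1050 + 0.0664
   = 0.1974


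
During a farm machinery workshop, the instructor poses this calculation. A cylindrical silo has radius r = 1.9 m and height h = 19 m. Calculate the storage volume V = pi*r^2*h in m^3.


V = pi * r^2 * h
  = pi * 1.9^2 * 19
  = pi * 3.61 * 19
  = 215.48 m^3


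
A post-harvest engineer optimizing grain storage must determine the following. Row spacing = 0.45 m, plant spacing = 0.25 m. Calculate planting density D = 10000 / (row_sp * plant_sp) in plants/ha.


D = 10000 / (row_sp * plant_sp)
  = 10000 / (0.45 * 0.25)
  = 10000 / 0.1125
  = 88888.89 plants/ha


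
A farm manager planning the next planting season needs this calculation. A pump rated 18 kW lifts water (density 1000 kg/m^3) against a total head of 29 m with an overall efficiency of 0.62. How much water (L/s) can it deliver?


Q = (P * 1000 * eta) / (rho * g * H)
  = (18 * 1000 * 0.62) / (1000 * 9.81 * 29)
  = 11160 / 284490
  = 0.03923 m^3/s = 39.23 L/s


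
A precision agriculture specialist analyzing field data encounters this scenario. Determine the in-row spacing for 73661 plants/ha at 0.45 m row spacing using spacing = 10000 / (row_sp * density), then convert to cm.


spacing = 10000 / (row_sp * density)
        = 10000 / (0.45 * 73661)
        = 10000 / 33147.45
        = 0.30168 m = 30.17 cm


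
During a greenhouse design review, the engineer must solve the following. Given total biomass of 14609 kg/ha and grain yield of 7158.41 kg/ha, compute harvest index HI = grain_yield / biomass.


HI = grain_yield / biomass
   = 7158.41 / 14609
   = 0.49


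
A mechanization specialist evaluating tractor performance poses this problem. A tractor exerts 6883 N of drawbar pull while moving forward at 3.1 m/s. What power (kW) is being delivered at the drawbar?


P = F * v / 1000
  = 6883 * 3.1 / 1000
  = 21337.30 / 1000
  = 21.34 kW


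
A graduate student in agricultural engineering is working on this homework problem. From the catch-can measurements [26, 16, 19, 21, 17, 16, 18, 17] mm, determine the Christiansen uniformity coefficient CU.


xbar = 150 / 8 = 18.750
sum|xi - xbar| = 19.500
CU = 100 * (1 - 19.500 / (8 * 18.750))
   = 100 * (1 - 0.1300)
   = 87%


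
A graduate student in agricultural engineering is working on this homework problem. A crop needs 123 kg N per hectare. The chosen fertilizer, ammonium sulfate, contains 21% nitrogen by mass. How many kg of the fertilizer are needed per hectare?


Rate = N_required / (N_content / 100)
     = 123 / (21 / 100)
     = 123 / 0.21
     = 585.71 kg/ha


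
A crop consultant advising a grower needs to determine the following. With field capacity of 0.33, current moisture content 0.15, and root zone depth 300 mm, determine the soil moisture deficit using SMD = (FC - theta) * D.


SMD = (FC - theta) * D
    = (0.33 - 0.15) * 300
    = 0.180 * 300
    = 54 mm


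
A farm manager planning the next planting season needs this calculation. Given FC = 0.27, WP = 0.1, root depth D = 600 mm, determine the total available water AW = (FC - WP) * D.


AW = (FC - WP) * D
   = (0.27 - 0.1) * 600
   = 0.17 * 600
   = 102 mm


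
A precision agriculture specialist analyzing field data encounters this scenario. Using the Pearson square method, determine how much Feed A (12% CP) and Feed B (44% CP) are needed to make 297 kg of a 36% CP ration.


parts_A = CP_b - target = 44 - 36 = 8
parts_B = target - CP_a = 36 - 12 = 24
total_parts = 8 + 24 = 32
Feed A = 297 * 8 / 32 = 74.25 kg
Feed B = 297 * 24 / 32 = 222.75 kg

74.25 kg


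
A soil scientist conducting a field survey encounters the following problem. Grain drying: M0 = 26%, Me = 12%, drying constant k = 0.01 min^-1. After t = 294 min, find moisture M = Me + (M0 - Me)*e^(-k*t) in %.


M = Me + (M0 - Me) * e^(-k*t)
  = 12 + (26 - 12) * e^(-0.01*294)
  = 12 + 14 * e^(-2.940)
  = 12 + 14 * 0.05287
  = 12 + 0.7401
  = 12.74%


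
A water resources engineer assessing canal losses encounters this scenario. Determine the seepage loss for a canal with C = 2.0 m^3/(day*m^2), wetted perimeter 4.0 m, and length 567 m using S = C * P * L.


S = C * P * L
  = 2.0 * 4.0 * 567
  = 4536 m^3/day


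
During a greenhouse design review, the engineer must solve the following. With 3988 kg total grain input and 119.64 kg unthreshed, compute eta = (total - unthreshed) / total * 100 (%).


eta = (total - unthreshed) / total * 100
    = (3988 - 119.64) / 3988 * 100
    = 3868.36 / 3988 * 100
    = 97%


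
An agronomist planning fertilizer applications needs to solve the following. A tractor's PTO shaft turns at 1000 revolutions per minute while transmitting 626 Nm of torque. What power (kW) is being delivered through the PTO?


P = 2*pi*n*T / 60000
  = 2*pi * 1000 * 626 / 60000
  = 3933274.00 / 60000
  = 65.55 kW


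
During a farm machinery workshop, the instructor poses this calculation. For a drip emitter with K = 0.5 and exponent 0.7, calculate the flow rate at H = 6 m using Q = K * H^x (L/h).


Q = K * H^x
  = 0.5 * 6^0.7
  = 0.5 * 3.5051
  = 1.75 L/h


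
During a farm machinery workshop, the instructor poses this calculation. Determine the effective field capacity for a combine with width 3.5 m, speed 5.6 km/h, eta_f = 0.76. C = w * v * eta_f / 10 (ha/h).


C = w * v * eta_f / 10
  = 3.5 * 5.6 * 0.76 / 10
  = 14.90 / 10
  = 1.49 ha/h


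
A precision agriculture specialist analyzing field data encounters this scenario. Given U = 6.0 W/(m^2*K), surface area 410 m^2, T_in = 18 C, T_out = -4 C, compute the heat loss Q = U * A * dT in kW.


dT = 18 - (-4) = 22 K
Q = U * A * dT
  = 6.0 * 410 * 22
  = 54120 W = 54.12 kW


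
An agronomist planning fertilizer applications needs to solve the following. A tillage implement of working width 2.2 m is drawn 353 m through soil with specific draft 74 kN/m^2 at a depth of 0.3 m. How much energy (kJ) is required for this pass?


E = k * d * w * L
  = 74 * 0.3 * 2.2 * 353
  = 17240.52 kJ


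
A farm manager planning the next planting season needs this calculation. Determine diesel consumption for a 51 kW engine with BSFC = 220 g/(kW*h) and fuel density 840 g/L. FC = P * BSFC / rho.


FC = P * BSFC / rho_fuel
   = 51 * 220 / 840
   = 11220 / 840
   = 13.36 L/h


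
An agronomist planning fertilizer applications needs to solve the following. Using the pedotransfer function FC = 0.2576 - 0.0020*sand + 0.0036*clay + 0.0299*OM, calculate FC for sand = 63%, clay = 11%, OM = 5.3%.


FC = 0.2576 - 0.0020*63 + 0.0036*11 + 0.0299*5.3
   = 0.2576 - 0.1260 + 0.0396 + 0.1585
   = 0.3297


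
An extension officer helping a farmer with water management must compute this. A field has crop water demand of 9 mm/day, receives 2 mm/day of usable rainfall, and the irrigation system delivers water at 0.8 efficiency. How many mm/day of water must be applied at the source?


IWR = (ETc - Pe) / Ea
    = (9 - 2) / 0.8
    = 7 / 0.8
    = 8.75 mm/day


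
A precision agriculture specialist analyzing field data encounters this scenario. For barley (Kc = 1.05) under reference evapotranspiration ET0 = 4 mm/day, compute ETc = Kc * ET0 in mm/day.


ETc = Kc * ET0
    = 1.05 * 4
    = 4.20 mm/day


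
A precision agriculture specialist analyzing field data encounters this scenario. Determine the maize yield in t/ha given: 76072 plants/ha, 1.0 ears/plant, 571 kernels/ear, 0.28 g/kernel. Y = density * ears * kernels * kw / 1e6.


Y = density * ears * kernels * kw
  = 76072 * 1.0 * 571 * 0.28 g/ha
  = 12162391.36 g/ha
  = 12162.39 kg/ha = 12.16 t/ha


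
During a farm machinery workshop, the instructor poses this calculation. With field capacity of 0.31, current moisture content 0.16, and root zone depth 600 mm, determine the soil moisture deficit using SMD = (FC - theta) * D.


SMD = (FC - theta) * D
    = (0.31 - 0.16) * 600
    = 0.150 * 600
    = 90 mm


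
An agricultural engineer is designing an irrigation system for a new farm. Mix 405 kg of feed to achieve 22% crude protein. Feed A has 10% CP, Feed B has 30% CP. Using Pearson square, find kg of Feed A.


parts_A = CP_b - target = 30 - 22 = 8
parts_B = target - CP_a = 22 - 10 = 12
total_parts = 8 + 12 = 20
Feed A = 405 * 8 / 20 = 162 kg
Feed B = 405 * 12 / 20 = 243 kg

162 kg


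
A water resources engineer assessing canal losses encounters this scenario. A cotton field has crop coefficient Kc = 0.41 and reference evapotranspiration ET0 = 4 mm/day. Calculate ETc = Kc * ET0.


ETc = Kc * ET0
    = 0.41 * 4
    = 1.64 mm/day


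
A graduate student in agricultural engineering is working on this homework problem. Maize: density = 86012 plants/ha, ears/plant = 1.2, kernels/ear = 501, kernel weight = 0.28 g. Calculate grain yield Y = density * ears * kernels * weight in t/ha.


Y = density * ears * kernels * kw
  = 86012 * 1.2 * 501 * 0.28 g/ha
  = 14478916.03 g/ha
  = 14478.92 kg/ha = 14.48 t/ha


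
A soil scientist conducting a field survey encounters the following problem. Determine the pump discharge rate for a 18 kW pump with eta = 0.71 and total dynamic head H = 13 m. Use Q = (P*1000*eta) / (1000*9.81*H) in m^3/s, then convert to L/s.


Q = (P * 1000 * eta) / (rho * g * H)
  = (18 * 1000 * 0.71) / (1000 * 9.81 * 13)
  = 12780 / 127530
  = 0.10021 m^3/s = 100.21 L/s


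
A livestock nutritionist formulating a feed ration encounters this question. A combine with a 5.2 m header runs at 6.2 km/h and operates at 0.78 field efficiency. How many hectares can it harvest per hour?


C = w * v * eta_f / 10
  = 5.2 * 6.2 * 0.78 / 10
  = 25.15 / 10
  = 2.51 ha/h


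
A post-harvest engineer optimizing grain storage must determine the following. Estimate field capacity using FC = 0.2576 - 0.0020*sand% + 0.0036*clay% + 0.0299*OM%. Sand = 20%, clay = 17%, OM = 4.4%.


FC = 0.2576 - 0.0020*20 + 0.0036*17 + 0.0299*4.4
   = 0.2576 - 0.0400 + 0.0612 + 0.1316
   = 0.4104


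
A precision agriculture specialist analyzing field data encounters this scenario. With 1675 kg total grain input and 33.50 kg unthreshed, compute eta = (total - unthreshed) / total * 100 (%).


eta = (total - unthreshed) / total * 100
    = (1675 - 33.50) / 1675 * 100
    = 1641.50 / 1675 * 100
    = 98%


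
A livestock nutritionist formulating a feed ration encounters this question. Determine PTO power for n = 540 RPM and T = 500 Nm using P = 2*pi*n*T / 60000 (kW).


P = 2*pi*n*T / 60000
  = 2*pi * 540 * 500 / 60000
  = 1696460.03 / 60000
  = 28.27 kW


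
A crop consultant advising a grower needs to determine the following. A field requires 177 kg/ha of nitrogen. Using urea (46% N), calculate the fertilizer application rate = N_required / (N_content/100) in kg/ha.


Rate = N_required / (N_content / 100)
     = 177 / (46 / 100)
     = 177 / 0.46
     = 384.78 kg/ha


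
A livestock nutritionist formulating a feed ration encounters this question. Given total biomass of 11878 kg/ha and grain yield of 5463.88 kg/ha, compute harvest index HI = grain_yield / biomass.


HI = grain_yield / biomass
   = 5463.88 / 11878
   = 0.46


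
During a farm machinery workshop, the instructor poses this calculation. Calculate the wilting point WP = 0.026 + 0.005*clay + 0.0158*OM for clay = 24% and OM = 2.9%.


WP = 0.026 + 0.005*24 + 0.0158*2.9
   = 0.026 + 0.1200 + 0.0458
   = 0.1918


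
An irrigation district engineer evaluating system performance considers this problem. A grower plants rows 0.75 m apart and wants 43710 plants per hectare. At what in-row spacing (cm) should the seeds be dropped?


spacing = 10000 / (row_sp * density)
        = 10000 / (0.75 * 43710)
        = 10000 / 32782.50
        = 0.30504 m = 30.50 cm


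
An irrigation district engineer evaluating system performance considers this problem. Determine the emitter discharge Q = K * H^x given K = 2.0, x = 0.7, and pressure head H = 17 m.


Q = K * H^x
  = 2.0 * 17^0.7
  = 2.0 * 7.2663
  = 14.53 L/h


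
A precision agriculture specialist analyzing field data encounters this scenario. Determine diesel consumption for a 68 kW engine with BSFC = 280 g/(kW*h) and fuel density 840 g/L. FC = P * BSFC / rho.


FC = P * BSFC / rho_fuel
   = 68 * 280 / 840
   = 19040 / 840
   = 22.67 L/h


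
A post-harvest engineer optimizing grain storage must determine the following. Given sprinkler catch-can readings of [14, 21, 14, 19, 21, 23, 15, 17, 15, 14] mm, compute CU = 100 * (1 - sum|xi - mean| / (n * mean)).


xbar = 173 / 10 = 17.300
sum|xi - xbar| = 29.600
CU = 100 * (1 - 29.600 / (10 * 17.300))
   = 100 * (1 - 0.1711)
   = 82.89%


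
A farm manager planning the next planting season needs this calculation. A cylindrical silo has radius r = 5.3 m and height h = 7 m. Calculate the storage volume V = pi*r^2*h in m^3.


V = pi * r^2 * h
  = pi * 5.3^2 * 7
  = pi * 28.09 * 7
  = 617.73 m^3


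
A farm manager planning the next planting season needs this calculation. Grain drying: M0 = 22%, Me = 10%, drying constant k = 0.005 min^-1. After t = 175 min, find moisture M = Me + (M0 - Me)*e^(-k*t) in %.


M = Me + (M0 - Me) * e^(-k*t)
  = 10 + (22 - 10) * e^(-0.005*175)
  = 10 + 12 * e^(-0.875)
  = 10 + 12 * 0.41686
  = 10 + 5.0023
  = 15.00%


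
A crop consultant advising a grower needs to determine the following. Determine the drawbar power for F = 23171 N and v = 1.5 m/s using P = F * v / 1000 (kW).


P = F * v / 1000
  = 23171 * 1.5 / 1000
  = 34756.50 / 1000
  = 34.76 kW


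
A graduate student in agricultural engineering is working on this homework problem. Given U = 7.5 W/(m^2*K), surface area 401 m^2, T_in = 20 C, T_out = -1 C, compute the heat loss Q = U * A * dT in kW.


dT = 20 - (-1) = 21 K
Q = U * A * dT
  = 7.5 * 401 * 21
  = 63157.50 W = 63.16 kW


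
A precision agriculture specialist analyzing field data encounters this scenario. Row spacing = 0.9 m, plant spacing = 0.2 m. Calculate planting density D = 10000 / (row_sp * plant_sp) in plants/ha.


D = 10000 / (row_sp * plant_sp)
  = 10000 / (0.9 * 0.2)
  = 10000 / 0.1800
  = 55555.56 plants/ha


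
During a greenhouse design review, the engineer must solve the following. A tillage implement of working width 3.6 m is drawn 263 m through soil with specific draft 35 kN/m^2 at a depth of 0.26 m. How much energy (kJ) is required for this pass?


E = k * d * w * L
  = 35 * 0.26 * 3.6 * 263
  = 8615.88 kJ


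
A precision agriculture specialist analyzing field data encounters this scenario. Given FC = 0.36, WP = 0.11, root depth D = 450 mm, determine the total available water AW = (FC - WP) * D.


AW = (FC - WP) * D
   = (0.36 - 0.11) * 450
   = 0.25 * 450
   = 112.50 mm


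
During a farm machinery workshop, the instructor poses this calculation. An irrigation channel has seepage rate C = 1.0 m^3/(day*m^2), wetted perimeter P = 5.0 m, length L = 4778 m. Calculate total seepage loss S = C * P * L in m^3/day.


S = C * P * L
  = 1.0 * 5.0 * 4778
  = 23890 m^3/day


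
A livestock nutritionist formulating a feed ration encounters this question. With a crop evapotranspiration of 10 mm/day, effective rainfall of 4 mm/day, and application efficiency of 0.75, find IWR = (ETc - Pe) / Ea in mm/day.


IWR = (ETc - Pe) / Ea
    = (10 - 4) / 0.75
    = 6 / 0.75
    = 8 mm/day


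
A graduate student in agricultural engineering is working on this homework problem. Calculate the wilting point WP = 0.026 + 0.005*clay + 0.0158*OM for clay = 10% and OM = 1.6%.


WP = 0.026 + 0.005*10 + 0.0158*1.6
   = 0.026 + 0.0500 + 0.0253
   = 0.1013


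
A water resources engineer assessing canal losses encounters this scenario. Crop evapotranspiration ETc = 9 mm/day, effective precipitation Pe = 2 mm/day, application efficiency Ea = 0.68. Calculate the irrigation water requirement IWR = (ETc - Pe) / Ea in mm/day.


IWR = (ETc - Pe) / Ea
    = (9 - 2) / 0.68
    = 7 / 0.68
    = 10.29 mm/day


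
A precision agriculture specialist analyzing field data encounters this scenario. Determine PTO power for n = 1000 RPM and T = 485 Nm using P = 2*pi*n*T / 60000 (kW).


P = 2*pi*n*T / 60000
  = 2*pi * 1000 * 485 / 60000
  = 3047344.87 / 60000
  = 50.79 kW


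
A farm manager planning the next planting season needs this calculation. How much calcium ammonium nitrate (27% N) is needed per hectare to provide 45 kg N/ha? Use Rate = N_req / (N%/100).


Rate = N_required / (N_content / 100)
     = 45 / (27 / 100)
     = 45 / 0.27
     = 166.67 kg/ha


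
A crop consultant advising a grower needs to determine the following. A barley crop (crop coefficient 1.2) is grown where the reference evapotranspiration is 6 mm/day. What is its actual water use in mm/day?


ETc = Kc * ET0
    = 1.2 * 6
    = 7.20 mm/day


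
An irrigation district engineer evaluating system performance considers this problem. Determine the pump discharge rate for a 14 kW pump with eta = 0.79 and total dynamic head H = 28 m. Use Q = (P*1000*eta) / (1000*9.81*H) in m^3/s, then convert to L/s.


Q = (P * 1000 * eta) / (rho * g * H)
  = (14 * 1000 * 0.79) / (1000 * 9.81 * 28)
  = 11060 / 274680
  = 0.04027 m^3/s = 40.27 L/s


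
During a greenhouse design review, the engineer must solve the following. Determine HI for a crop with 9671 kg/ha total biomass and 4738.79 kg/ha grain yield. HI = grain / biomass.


HI = grain_yield / biomass
   = 4738.79 / 9671
   = 0.49


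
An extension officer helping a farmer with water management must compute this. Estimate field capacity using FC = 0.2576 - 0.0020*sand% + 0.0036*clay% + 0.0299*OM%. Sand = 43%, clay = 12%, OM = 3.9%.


FC = 0.2576 - 0.0020*43 + 0.0036*12 + 0.0299*3.9
   = 0.2576 - 0.0860 + 0.0432 + 0.1166
   = 0.3314


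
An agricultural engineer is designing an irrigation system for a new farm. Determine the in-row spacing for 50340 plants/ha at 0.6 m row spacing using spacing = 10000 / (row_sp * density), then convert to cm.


spacing = 10000 / (row_sp * density)
        = 10000 / (0.6 * 50340)
        = 10000 / 30204
        = 0.33108 m = 33.11 cm
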